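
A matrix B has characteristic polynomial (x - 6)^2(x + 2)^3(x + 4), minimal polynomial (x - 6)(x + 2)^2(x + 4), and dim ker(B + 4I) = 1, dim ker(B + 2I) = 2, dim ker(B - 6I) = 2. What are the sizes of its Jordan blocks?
λ = -4: algebraic multiplicity 1 (exponent in χ_B), largest block size 1 (exponent in m_B), 1 block (geometric multiplicity). This forces block sizes [1].
λ = -2: algebraic multiplicity 3 (exponent in χ_B), largest block size 2 (exponent in m_B), 2 blocks (geometric multiplicity). These force block sizes [2, 1].
λ = 6: algebraic multiplicity 2 (exponent in χ_B), largest block size 1 (exponent in m_B), 2 blocks (geometric multiplicity). These force block sizes [1, 1].

Jordan blocks: (-4, 1), (-2, 2), (-2, 1), (6, 1), (6, 1)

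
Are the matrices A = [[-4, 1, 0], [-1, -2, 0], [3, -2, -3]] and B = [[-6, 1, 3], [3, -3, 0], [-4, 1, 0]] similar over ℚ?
Two matrices over a field are similar if and only if they have the same invariant factors.

Both A and B have characteristic polynomial (x + 3)^3 and minimal polynomial (x + 3)^3. Computing further, both have invariant factors (x + 3)^3. Hence A and B are similar.

Yes.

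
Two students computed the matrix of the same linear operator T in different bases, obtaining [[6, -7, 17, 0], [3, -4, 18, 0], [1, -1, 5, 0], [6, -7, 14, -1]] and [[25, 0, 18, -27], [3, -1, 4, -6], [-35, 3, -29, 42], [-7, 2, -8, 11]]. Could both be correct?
Yes.

Two matrices over a field are similar if and only if they have the same invariant factors.

Both A and B have characteristic polynomial (x - 4)^2(x + 1)^2 and minimal polynomial (x - 4)^2(x + 1)^2. Computing further, both have invariant factors (x - 4)^2(x + 1)^2. Hence A and B are similar.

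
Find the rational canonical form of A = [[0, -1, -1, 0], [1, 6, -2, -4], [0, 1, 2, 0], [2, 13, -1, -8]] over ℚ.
R = [[0, 0, 0, 0], [1, 0, 0, -3], [0, 1, 0, -3], [0, 0, 1, 0]]

The invariant factors of A (the non-unit diagonal entries of the Smith normal form of xI - A over ℚ[x]) are x(x^3 + 3x + 3), each dividing the next. The characteristic polynomial is their product, x(x^3 + 3x + 3).

The rational canonical form is the block-diagonal matrix of companion matrices C(f_i):
R = [[0, 0, 0, 0], [1, 0, 0, -3], [0, 1, 0, -3], [0, 0, 1, 0]].

Note the characteristic polynomial does not split into linear factors over ℚ, so A has no Jordan form over ℚ; the rational canonical form exists over any field.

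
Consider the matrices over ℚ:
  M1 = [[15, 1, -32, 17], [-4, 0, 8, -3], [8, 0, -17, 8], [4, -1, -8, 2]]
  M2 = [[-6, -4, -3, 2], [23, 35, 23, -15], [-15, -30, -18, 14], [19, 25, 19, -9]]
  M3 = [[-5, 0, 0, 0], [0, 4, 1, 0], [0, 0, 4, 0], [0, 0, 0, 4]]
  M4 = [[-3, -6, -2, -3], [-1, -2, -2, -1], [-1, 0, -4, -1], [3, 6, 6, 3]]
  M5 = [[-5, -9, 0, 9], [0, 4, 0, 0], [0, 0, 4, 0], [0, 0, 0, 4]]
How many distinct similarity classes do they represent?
5 classes: {M1}, {M2}, {M3}, {M4}, {M5}

Characteristic polynomials: χ_{M1} = (x - 3)(x + 1)^3, χ_{M2} = (x - 4)^2(x + 3)^2, χ_{M3} = (x - 4)^3(x + 5), χ_{M4} = x(x + 2)^3, χ_{M5} = (x - 4)^3(x + 5).

{M1}: invariant factors x + 1, (x - 3)(x + 1)^2.

{M2}: invariant factors (x - 4)^2(x + 3)^2.

{M3}: invariant factors x - 4, (x - 4)^2(x + 5).

{M4}: invariant factors x + 2, x(x + 2)^2.

{M5}: invariant factors x - 4, x - 4, (x - 4)(x + 5).

Matrices are similar if and only if their invariant-factor lists agree; the partition into similarity classes is {M1}, {M2}, {M3}, {M4}, {M5}.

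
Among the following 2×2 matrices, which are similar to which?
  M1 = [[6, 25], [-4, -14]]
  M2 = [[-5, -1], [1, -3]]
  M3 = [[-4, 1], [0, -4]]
1 class: {M1, M2, M3}

Characteristic polynomials: χ_{M1} = (x + 4)^2, χ_{M2} = (x + 4)^2, χ_{M3} = (x + 4)^2.

{M1, M2, M3}: invariant factors (x + 4)^2.

Matrices are similar if and only if their invariant-factor lists agree; the partition into similarity classes is {M1, M2, M3}.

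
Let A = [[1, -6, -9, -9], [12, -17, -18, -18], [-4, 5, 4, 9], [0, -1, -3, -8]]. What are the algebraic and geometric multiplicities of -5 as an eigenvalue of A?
The characteristic polynomial is (x + 5)^4, so the factor x + 5 appears with exponent 4: the algebraic multiplicity is 4.

rank(A + 5I) = 2, so the eigenspace has dimension 4 - 2 = 2: the geometric multiplicity is 2.

Since 2 < 4, A is not diagonalizable.

algebraic multiplicity 4, geometric multiplicity 2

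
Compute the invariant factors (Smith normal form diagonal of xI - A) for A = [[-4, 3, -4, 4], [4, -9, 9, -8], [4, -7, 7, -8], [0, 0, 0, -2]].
x + 2, (x + 2)^3

The Jordan structure of A has elementary divisors (x + 2)^3, (x + 2). Arranging the block sizes at each eigenvalue in decreasing order and taking row products gives the invariant factors.

Invariant factors (smallest first, each dividing the next): x + 2, (x + 2)^3.

Check: the last factor (x + 2)^3 is the minimal polynomial, and the product (x + 2)^4 is the characteristic polynomial.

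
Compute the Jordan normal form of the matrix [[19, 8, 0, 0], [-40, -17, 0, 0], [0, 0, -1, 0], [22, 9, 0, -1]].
The characteristic polynomial is det(xI - A) = (x - 3)(x + 1)^3, so the eigenvalues are -1 (algebraic multiplicity 3), 3 (algebraic multiplicity 1).

For λ = -1: rank(A + I) = 2, rank((A + I)^2) = 1. The eigenspace has dimension 4 - 2 = 2, so there are 2 Jordan blocks; the rank sequence gives block sizes [2, 1].

For λ = 3: algebraic multiplicity 1 gives one 1×1 block.

Assembling the blocks gives the Jordan form J above.

J = [[-1, 1, 0, 0], [0, -1, 0, 0], [0, 0, -1, 0], [0, 0, 0, 3]]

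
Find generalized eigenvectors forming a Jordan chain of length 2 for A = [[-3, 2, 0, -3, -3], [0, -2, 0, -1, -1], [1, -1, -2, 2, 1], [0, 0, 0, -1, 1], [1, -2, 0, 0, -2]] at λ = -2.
v_1 = [[2, 1, 4, 0, 0]]^T, v_2 = [[0, 0, 1, 0, 0]]^T

We seek v_1 ∈ ker((A + 2I)^2) \ ker(A + 2I), then set v_{i+1} = (A + 2I) v_i.

One such chain is v_1 = [[2, 1, 4, 0, 0]]^T, v_2 = [[0, 0, 1, 0, 0]]^T. Check: (A + 2I) v_2 = [[0, 0, 0, 0, 0]]^T = 0.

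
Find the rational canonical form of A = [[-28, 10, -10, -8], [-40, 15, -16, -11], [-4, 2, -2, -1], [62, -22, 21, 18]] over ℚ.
R = [[0, 0, 0, 0], [1, 0, 0, 1], [0, 1, 0, -3], [0, 0, 1, 3]]

The invariant factors of A (the non-unit diagonal entries of the Smith normal form of xI - A over ℚ[x]) are x(x - 1)^3, each dividing the next. The characteristic polynomial is their product, x(x - 1)^3.

The rational canonical form is the block-diagonal matrix of companion matrices C(f_i):
R = [[0, 0, 0, 0], [1, 0, 0, 1], [0, 1, 0, -3], [0, 0, 1, 3]].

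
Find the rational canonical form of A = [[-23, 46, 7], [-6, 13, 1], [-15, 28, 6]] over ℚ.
The invariant factors of A (the non-unit diagonal entries of the Smith normal form of xI - A over ℚ[x]) are (x + 5)(x^2 - x - 1), each dividing the next. The characteristic polynomial is their product, (x + 5)(x^2 - x - 1).

The rational canonical form is the block-diagonal matrix of companion matrices C(f_i):
R = [[0, 0, 5], [1, 0, 6], [0, 1, -4]].

Note the characteristic polynomial does not split into linear factors over ℚ, so A has no Jordan form over ℚ; the rational canonical form exists over any field.

R = [[0, 0, 5], [1, 0, 6], [0, 1, -4]]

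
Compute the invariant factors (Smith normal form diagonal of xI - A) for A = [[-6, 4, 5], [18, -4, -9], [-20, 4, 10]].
(x - 2)^2(x + 4)

The Jordan structure of A has elementary divisors (x + 4), (x - 2)^2. Arranging the block sizes at each eigenvalue in decreasing order and taking row products gives the invariant factors.

Invariant factors (smallest first, each dividing the next): (x - 2)^2(x + 4).

Check: the last factor (x - 2)^2(x + 4) is the minimal polynomial, and the product (x - 2)^2(x + 4) is the characteristic polynomial.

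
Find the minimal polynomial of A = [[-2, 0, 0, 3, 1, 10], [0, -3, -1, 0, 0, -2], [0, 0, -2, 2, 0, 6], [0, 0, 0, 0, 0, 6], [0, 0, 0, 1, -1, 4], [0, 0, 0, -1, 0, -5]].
The characteristic polynomial factors as (x + 1)(x + 2)^3(x + 3)^2. The minimal polynomial is ∏(x - λ)^{k_λ} where k_λ is the size of the largest Jordan block at λ.

For λ = -3: rank(A + 3I) = 4, and the largest Jordan block has size 1 (the smallest k with rank((A + 3I)^k) = rank((A + 3I)^(k+1))).
For λ = -2: rank(A + 2I) = 3, and the largest Jordan block has size 1 (the smallest k with rank((A + 2I)^k) = rank((A + 2I)^(k+1))).
For λ = -1: rank(A + I) = 5, and the largest Jordan block has size 1 (the smallest k with rank((A + I)^k) = rank((A + I)^(k+1))).

So m_A(x) = (x + 1)(x + 2)(x + 3).

m_A(x) = (x + 1)(x + 2)(x + 3)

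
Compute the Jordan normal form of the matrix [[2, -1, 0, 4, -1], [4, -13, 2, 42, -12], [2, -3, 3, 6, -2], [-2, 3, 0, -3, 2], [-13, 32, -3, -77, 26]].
J = [[3, 1, 0, 0, 0], [0, 3, 1, 0, 0], [0, 0, 3, 0, 0], [0, 0, 0, 3, 1], [0, 0, 0, 0, 3]]

The characteristic polynomial is det(xI - A) = (x - 3)^5, so the eigenvalues are 3 (algebraic multiplicity 5).

For λ = 3: rank(A - 3I) = 3, rank((A - 3I)^2) = 1, rank((A - 3I)^3) = 0. The eigenspace has dimension 5 - 3 = 2, so there are 2 Jordan blocks; the rank sequence gives block sizes [3, 2].

Assembling the blocks gives the Jordan form J above.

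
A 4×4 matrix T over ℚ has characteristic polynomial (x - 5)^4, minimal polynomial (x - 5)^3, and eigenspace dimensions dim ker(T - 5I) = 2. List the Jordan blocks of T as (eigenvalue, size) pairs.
Jordan blocks: (5, 3), (5, 1)

λ = 5: algebraic multiplicity 4 (exponent in χ_T), largest block size 3 (exponent in m_T), 2 blocks (geometric multiplicity). These force block sizes [3, 1].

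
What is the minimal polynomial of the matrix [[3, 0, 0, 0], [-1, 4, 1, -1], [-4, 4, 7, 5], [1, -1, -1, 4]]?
m_A(x) = (x - 6)^2(x - 3)

The characteristic polynomial factors as (x - 6)^2(x - 3)^2. The minimal polynomial is ∏(x - λ)^{k_λ} where k_λ is the size of the largest Jordan block at λ.

For λ = 3: rank(A - 3I) = 2, and the largest Jordan block has size 1 (the smallest k with rank((A - 3I)^k) = rank((A - 3I)^(k+1))).
For λ = 6: rank(A - 6I) = 3, and the largest Jordan block has size 2 (the smallest k with rank((A - 6I)^k) = rank((A - 6I)^(k+1))).

So m_A(x) = (x - 6)^2(x - 3).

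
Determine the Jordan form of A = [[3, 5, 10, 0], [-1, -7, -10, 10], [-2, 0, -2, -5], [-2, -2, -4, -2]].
J = [[-2, 1, 0, 0], [0, -2, 0, 0], [0, 0, -2, 1], [0, 0, 0, -2]]

The characteristic polynomial is det(xI - A) = (x + 2)^4, so the eigenvalues are -2 (algebraic multiplicity 4).

For λ = -2: rank(A + 2I) = 2, rank((A + 2I)^2) = 0. The eigenspace has dimension 4 - 2 = 2, so there are 2 Jordan blocks; the rank sequence gives block sizes [2, 2].

Assembling the blocks gives the Jordan form J above.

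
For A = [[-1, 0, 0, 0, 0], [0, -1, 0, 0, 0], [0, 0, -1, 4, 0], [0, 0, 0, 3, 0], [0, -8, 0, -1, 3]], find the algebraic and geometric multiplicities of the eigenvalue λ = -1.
algebraic multiplicity 3, geometric multiplicity 3

The characteristic polynomial is (x - 3)^2(x + 1)^3, so the factor x + 1 appears with exponent 3: the algebraic multiplicity is 3.

rank(A + I) = 2, so the eigenspace has dimension 5 - 2 = 3: the geometric multiplicity is 3.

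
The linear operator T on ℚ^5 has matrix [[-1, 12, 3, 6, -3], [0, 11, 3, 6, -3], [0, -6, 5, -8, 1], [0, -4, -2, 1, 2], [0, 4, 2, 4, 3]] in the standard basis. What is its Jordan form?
The characteristic polynomial is det(xI - A) = (x - 5)^4(x + 1), so the eigenvalues are -1 (algebraic multiplicity 1), 5 (algebraic multiplicity 4).

For λ = -1: algebraic multiplicity 1 gives one 1×1 block.

For λ = 5: rank(A - 5I) = 3, rank((A - 5I)^2) = 2, rank((A - 5I)^3) = 1. The eigenspace has dimension 5 - 3 = 2, so there are 2 Jordan blocks; the rank sequence gives block sizes [3, 1].

Assembling the blocks gives the Jordan form J above.

J = [[-1, 0, 0, 0, 0], [0, 5, 1, 0, 0], [0, 0, 5, 1, 0], [0, 0, 0, 5, 0], [0, 0, 0, 0, 5]]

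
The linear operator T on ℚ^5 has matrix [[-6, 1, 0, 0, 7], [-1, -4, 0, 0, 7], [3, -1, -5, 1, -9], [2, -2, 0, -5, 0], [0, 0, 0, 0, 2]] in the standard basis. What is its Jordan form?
J = [[-5, 1, 0, 0, 0], [0, -5, 0, 0, 0], [0, 0, -5, 1, 0], [0, 0, 0, -5, 0], [0, 0, 0, 0, 2]]

The characteristic polynomial is det(xI - A) = (x - 2)(x + 5)^4, so the eigenvalues are -5 (algebraic multiplicity 4), 2 (algebraic multiplicity 1).

For λ = -5: rank(A + 5I) = 3, rank((A + 5I)^2) = 1. The eigenspace has dimension 5 - 3 = 2, so there are 2 Jordan blocks; the rank sequence gives block sizes [2, 2].

For λ = 2: algebraic multiplicity 1 gives one 1×1 block.

Assembling the blocks gives the Jordan form J above.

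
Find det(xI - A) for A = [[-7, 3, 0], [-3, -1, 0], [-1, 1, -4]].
xI - A = [[x + 7, -3, 0], [3, x + 1, 0], [1, -1, x + 4]].

Expanding det(xI - A) along the first row:
det(xI - A) = + (x + 7)·det([[x + 1, 0], [-1, x + 4]]) - (-3)·det([[3, 0], [1, x + 4]]) + (0)·det([[3, x + 1], [1, -1]]).

Evaluating gives χ_A(x) = x^3 + 12x^2 + 48x + 64 = (x + 4)^3.

χ_A(x) = (x + 4)^3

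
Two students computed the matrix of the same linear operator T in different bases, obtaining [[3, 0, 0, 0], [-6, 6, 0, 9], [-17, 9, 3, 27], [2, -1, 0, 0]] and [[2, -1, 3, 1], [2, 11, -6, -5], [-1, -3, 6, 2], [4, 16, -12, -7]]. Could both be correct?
Yes.

Two matrices over a field are similar if and only if they have the same invariant factors.

Both A and B have characteristic polynomial (x - 3)^4 and minimal polynomial (x - 3)^2. Computing further, both have invariant factors (x - 3)^2, (x - 3)^2. Hence A and B are similar.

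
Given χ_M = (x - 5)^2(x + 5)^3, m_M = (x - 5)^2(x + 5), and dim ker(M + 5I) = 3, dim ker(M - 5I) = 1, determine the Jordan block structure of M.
λ = -5: algebraic multiplicity 3 (exponent in χ_M), largest block size 1 (exponent in m_M), 3 blocks (geometric multiplicity). These force block sizes [1, 1, 1].
λ = 5: algebraic multiplicity 2 (exponent in χ_M), largest block size 2 (exponent in m_M), 1 block (geometric multiplicity). This forces block sizes [2].

Jordan blocks: (-5, 1), (-5, 1), (-5, 1), (5, 2)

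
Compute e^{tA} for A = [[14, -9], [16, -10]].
A has Jordan form J = [[2, 1], [0, 2]] with A = PJP^{-1}, so e^{tA} = P e^{tJ} P^{-1}.

For a Jordan block J_k(λ), e^{tJ_k(λ)} = e^{λt} · (I + tN + t^2 N^2/2! + ... + t^{k-1} N^{k-1}/(k-1)!) where N is the nilpotent superdiagonal part.

Assembling the blocks and conjugating back gives the entries of e^{tA} as shown above.

e^{tA} = [[(12*t + 1)*e^{2*t}, -9*t*e^{2*t}], [16*t*e^{2*t}, (1 - 12*t)*e^{2*t}]]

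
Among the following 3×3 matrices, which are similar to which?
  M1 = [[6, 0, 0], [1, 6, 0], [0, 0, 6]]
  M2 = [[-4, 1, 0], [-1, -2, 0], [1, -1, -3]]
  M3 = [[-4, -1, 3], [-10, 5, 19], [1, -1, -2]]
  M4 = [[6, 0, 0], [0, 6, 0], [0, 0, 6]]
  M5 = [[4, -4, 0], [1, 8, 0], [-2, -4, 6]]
4 classes: {M1, M5}, {M2}, {M3}, {M4}

Characteristic polynomials: χ_{M1} = (x - 6)^3, χ_{M2} = (x + 3)^3, χ_{M3} = (x - 2)^2(x + 5), χ_{M4} = (x - 6)^3, χ_{M5} = (x - 6)^3.

{M1, M5}: invariant factors x - 6, (x - 6)^2.

{M2}: invariant factors x + 3, (x + 3)^2.

{M3}: invariant factors (x - 2)^2(x + 5).

{M4}: invariant factors x - 6, x - 6, x - 6.

Matrices are similar if and only if their invariant-factor lists agree; the partition into similarity classes is {M1, M5}, {M2}, {M3}, {M4}.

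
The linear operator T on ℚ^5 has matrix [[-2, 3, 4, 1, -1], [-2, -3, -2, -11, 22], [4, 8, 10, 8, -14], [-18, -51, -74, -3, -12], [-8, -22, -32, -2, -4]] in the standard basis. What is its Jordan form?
The characteristic polynomial is det(xI - A) = (x - 2)^2(x + 2)^3, so the eigenvalues are -2 (algebraic multiplicity 3), 2 (algebraic multiplicity 2).

For λ = -2: rank(A + 2I) = 3, rank((A + 2I)^2) = 2. The eigenspace has dimension 5 - 3 = 2, so there are 2 Jordan blocks; the rank sequence gives block sizes [2, 1].

For λ = 2: rank(A - 2I) = 4, rank((A - 2I)^2) = 3. The eigenspace has dimension 5 - 4 = 1, so there is 1 Jordan block; the rank sequence gives block sizes [2].

Assembling the blocks gives the Jordan form J above.

J = [[-2, 1, 0, 0, 0], [0, -2, 0, 0, 0], [0, 0, -2, 0, 0], [0, 0, 0, 2, 1], [0, 0, 0, 0, 2]]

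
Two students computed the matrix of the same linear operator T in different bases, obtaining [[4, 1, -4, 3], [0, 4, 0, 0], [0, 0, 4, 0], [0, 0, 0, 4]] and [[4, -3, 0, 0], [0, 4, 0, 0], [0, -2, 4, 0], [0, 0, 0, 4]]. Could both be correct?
Yes.

Two matrices over a field are similar if and only if they have the same invariant factors.

Both A and B have characteristic polynomial (x - 4)^4 and minimal polynomial (x - 4)^2. Computing further, both have invariant factors x - 4, x - 4, (x - 4)^2. Hence A and B are similar.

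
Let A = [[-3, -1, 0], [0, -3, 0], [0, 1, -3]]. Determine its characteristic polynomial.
xI - A = [[x + 3, 1, 0], [0, x + 3, 0], [0, -1, x + 3]].

Expanding det(xI - A) along the first row:
det(xI - A) = + (x + 3)·det([[x + 3, 0], [-1, x + 3]]) - (1)·det([[0, 0], [0, x + 3]]) + (0)·det([[0, x + 3], [0, -1]]).

Evaluating gives χ_A(x) = x^3 + 9x^2 + 27x + 27 = (x + 3)^3.

χ_A(x) = (x + 3)^3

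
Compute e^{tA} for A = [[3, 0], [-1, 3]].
e^{tA} = [[e^{3*t}, 0], [-t*e^{3*t}, e^{3*t}]]

A has Jordan form J = [[3, 1], [0, 3]] with A = PJP^{-1}, so e^{tA} = P e^{tJ} P^{-1}.

For a Jordan block J_k(λ), e^{tJ_k(λ)} = e^{λt} · (I + tN + t^2 N^2/2! + ... + t^{k-1} N^{k-1}/(k-1)!) where N is the nilpotent superdiagonal part.

Assembling the blocks and conjugating back gives the entries of e^{tA} as shown above.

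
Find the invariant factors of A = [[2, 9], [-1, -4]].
The Jordan structure of A has elementary divisors (x + 1)^2. Arranging the block sizes at each eigenvalue in decreasing order and taking row products gives the invariant factors.

Invariant factors (smallest first, each dividing the next): (x + 1)^2.

Check: the last factor (x + 1)^2 is the minimal polynomial, and the product (x + 1)^2 is the characteristic polynomial.

(x + 1)^2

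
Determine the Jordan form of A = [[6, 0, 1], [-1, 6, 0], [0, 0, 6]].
J = [[6, 1, 0], [0, 6, 1], [0, 0, 6]]

The characteristic polynomial is det(xI - A) = (x - 6)^3, so the eigenvalues are 6 (algebraic multiplicity 3).

For λ = 6: rank(A - 6I) = 2, rank((A - 6I)^2) = 1, rank((A - 6I)^3) = 0. The eigenspace has dimension 3 - 2 = 1, so there is 1 Jordan block; the rank sequence gives block sizes [3].

Assembling the blocks gives the Jordan form J above.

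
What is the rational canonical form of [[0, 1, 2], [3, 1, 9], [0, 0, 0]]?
R = [[0, 0, 0], [1, 0, 3], [0, 1, 1]]

The invariant factors of A (the non-unit diagonal entries of the Smith normal form of xI - A over ℚ[x]) are x(x^2 - x - 3), each dividing the next. The characteristic polynomial is their product, x(x^2 - x - 3).

The rational canonical form is the block-diagonal matrix of companion matrices C(f_i):
R = [[0, 0, 0], [1, 0, 3], [0, 1, 1]].

Note the characteristic polynomial does not split into linear factors over ℚ, so A has no Jordan form over ℚ; the rational canonical form exists over any field.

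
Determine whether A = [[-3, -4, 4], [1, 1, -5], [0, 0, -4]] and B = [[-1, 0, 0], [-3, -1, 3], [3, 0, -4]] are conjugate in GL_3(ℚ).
No.

Both have characteristic polynomial (x + 1)^2(x + 4), but the minimal polynomial of A is (x + 1)^2(x + 4) while the minimal polynomial of B is (x + 1)(x + 4). The minimal polynomial is a similarity invariant, so A and B are not similar.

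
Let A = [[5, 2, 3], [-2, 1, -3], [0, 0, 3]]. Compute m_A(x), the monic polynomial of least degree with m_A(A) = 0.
m_A(x) = (x - 3)^2

The characteristic polynomial factors as (x - 3)^3. The minimal polynomial is ∏(x - λ)^{k_λ} where k_λ is the size of the largest Jordan block at λ.

For λ = 3: rank(A - 3I) = 1, and the largest Jordan block has size 2 (the smallest k with rank((A - 3I)^k) = rank((A - 3I)^(k+1))).

So m_A(x) = (x - 3)^2.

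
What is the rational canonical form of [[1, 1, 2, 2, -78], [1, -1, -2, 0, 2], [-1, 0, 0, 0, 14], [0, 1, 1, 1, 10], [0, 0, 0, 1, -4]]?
R = [[0, 0, 0, 0, -40], [1, 0, 0, 0, -28], [0, 1, 0, 0, 16], [0, 0, 1, 0, 14], [0, 0, 0, 1, -3]]

The invariant factors of A (the non-unit diagonal entries of the Smith normal form of xI - A over ℚ[x]) are (x - 2)(x + 5)(x^3 - 4x - 4), each dividing the next. The characteristic polynomial is their product, (x - 2)(x + 5)(x^3 - 4x - 4).

The rational canonical form is the block-diagonal matrix of companion matrices C(f_i):
R = [[0, 0, 0, 0, -40], [1, 0, 0, 0, -28], [0, 1, 0, 0, 16], [0, 0, 1, 0, 14], [0, 0, 0, 1, -3]].

Note the characteristic polynomial does not split into linear factors over ℚ, so A has no Jordan form over ℚ; the rational canonical form exists over any field.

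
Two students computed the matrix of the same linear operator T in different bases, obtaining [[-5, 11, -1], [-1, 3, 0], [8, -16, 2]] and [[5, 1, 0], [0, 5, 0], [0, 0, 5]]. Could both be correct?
trace(A) = 0 but trace(B) = 15. The trace is a similarity invariant, so A and B are not similar.

No.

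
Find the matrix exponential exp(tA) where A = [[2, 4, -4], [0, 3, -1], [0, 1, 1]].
A has Jordan form J = [[2, 1, 0], [0, 2, 0], [0, 0, 2]] with A = PJP^{-1}, so e^{tA} = P e^{tJ} P^{-1}.

For a Jordan block J_k(λ), e^{tJ_k(λ)} = e^{λt} · (I + tN + t^2 N^2/2! + ... + t^{k-1} N^{k-1}/(k-1)!) where N is the nilpotent superdiagonal part.

Assembling the blocks and conjugating back gives the entries of e^{tA} as shown above.

e^{tA} = [[e^{2*t}, 4*t*e^{2*t}, -4*t*e^{2*t}], [0, (t + 1)*e^{2*t}, -t*e^{2*t}], [0, t*e^{2*t}, (1 - t)*e^{2*t}]]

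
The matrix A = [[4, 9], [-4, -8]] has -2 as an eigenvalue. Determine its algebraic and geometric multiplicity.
The characteristic polynomial is (x + 2)^2, so the factor x + 2 appears with exponent 2: the algebraic multiplicity is 2.

rank(A + 2I) = 1, so the eigenspace has dimension 2 - 1 = 1: the geometric multiplicity is 1.

Since 1 < 2, A is not diagonalizable.

algebraic multiplicity 2, geometric multiplicity 1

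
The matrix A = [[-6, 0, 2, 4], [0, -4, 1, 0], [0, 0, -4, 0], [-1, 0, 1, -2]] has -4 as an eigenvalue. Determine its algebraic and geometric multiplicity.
The characteristic polynomial is (x + 4)^4, so the factor x + 4 appears with exponent 4: the algebraic multiplicity is 4.

rank(A + 4I) = 2, so the eigenspace has dimension 4 - 2 = 2: the geometric multiplicity is 2.

Since 2 < 4, A is not diagonalizable.

algebraic multiplicity 4, geometric multiplicity 2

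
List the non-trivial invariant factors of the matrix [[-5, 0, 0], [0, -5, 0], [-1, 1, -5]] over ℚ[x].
x + 5, (x + 5)^2

The Jordan structure of A has elementary divisors (x + 5)^2, (x + 5). Arranging the block sizes at each eigenvalue in decreasing order and taking row products gives the invariant factors.

Invariant factors (smallest first, each dividing the next): x + 5, (x + 5)^2.

Check: the last factor (x + 5)^2 is the minimal polynomial, and the product (x + 5)^3 is the characteristic polynomial.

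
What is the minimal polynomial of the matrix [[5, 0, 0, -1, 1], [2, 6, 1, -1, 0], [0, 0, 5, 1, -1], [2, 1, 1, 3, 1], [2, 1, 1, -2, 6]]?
The characteristic polynomial factors as (x - 5)^5. The minimal polynomial is ∏(x - λ)^{k_λ} where k_λ is the size of the largest Jordan block at λ.

For λ = 5: rank(A - 5I) = 2, and the largest Jordan block has size 2 (the smallest k with rank((A - 5I)^k) = rank((A - 5I)^(k+1))).

So m_A(x) = (x - 5)^2.

m_A(x) = (x - 5)^2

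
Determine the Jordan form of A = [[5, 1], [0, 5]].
J = [[5, 1], [0, 5]]

The characteristic polynomial is det(xI - A) = (x - 5)^2, so the eigenvalues are 5 (algebraic multiplicity 2).

For λ = 5: rank(A - 5I) = 1, rank((A - 5I)^2) = 0. The eigenspace has dimension 2 - 1 = 1, so there is 1 Jordan block; the rank sequence gives block sizes [2].

Assembling the blocks gives the Jordan form J above.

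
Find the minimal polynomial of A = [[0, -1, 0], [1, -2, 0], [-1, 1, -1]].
The characteristic polynomial factors as (x + 1)^3. The minimal polynomial is ∏(x - λ)^{k_λ} where k_λ is the size of the largest Jordan block at λ.

For λ = -1: rank(A + I) = 1, and the largest Jordan block has size 2 (the smallest k with rank((A + I)^k) = rank((A + I)^(k+1))).

So m_A(x) = (x + 1)^2.

m_A(x) = (x + 1)^2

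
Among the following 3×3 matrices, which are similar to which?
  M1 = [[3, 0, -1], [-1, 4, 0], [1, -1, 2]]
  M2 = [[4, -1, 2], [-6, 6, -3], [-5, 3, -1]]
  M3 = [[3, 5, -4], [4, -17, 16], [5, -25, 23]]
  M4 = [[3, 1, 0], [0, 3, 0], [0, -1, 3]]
Characteristic polynomials: χ_{M1} = (x - 3)^3, χ_{M2} = (x - 3)^3, χ_{M3} = (x - 3)^3, χ_{M4} = (x - 3)^3.

{M1, M2, M3}: invariant factors (x - 3)^3.

{M4}: invariant factors x - 3, (x - 3)^2.

Matrices are similar if and only if their invariant-factor lists agree; the partition into similarity classes is {M1, M2, M3}, {M4}.

2 classes: {M1, M2, M3}, {M4}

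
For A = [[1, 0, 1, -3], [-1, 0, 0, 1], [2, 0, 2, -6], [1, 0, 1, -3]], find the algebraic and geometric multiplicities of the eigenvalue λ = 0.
The characteristic polynomial is x^4, so the factor x appears with exponent 4: the algebraic multiplicity is 4.

rank(A) = 2, so the eigenspace has dimension 4 - 2 = 2: the geometric multiplicity is 2.

Since 2 < 4, A is not diagonalizable.

algebraic multiplicity 4, geometric multiplicity 2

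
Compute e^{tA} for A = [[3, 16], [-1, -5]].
A has Jordan form J = [[-1, 1], [0, -1]] with A = PJP^{-1}, so e^{tA} = P e^{tJ} P^{-1}.

For a Jordan block J_k(λ), e^{tJ_k(λ)} = e^{λt} · (I + tN + t^2 N^2/2! + ... + t^{k-1} N^{k-1}/(k-1)!) where N is the nilpotent superdiagonal part.

Assembling the blocks and conjugating back gives the entries of e^{tA} as shown above.

e^{tA} = [[(4*t + 1)*e^{-t}, 16*t*e^{-t}], [-t*e^{-t}, (1 - 4*t)*e^{-t}]]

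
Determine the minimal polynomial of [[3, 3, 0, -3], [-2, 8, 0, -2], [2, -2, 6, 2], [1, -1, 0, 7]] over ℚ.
m_A(x) = (x - 6)^2

The characteristic polynomial factors as (x - 6)^4. The minimal polynomial is ∏(x - λ)^{k_λ} where k_λ is the size of the largest Jordan block at λ.

For λ = 6: rank(A - 6I) = 1, and the largest Jordan block has size 2 (the smallest k with rank((A - 6I)^k) = rank((A - 6I)^(k+1))).

So m_A(x) = (x - 6)^2.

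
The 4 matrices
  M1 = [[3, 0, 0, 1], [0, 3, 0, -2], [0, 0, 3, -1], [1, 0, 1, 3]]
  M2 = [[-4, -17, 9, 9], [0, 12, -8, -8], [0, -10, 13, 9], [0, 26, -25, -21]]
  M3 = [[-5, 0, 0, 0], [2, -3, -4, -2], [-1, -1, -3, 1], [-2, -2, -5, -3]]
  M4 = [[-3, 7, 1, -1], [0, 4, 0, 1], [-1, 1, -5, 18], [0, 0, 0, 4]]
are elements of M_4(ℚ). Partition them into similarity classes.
3 classes: {M1}, {M2, M4}, {M3}

Characteristic polynomials: χ_{M1} = (x - 3)^4, χ_{M2} = (x - 4)^2(x + 4)^2, χ_{M3} = (x + 2)^2(x + 5)^2, χ_{M4} = (x - 4)^2(x + 4)^2.

{M1}: invariant factors x - 3, (x - 3)^3.

{M2, M4}: invariant factors (x - 4)^2(x + 4)^2.

{M3}: invariant factors x + 5, (x + 2)^2(x + 5).

Matrices are similar if and only if their invariant-factor lists agree; the partition into similarity classes is {M1}, {M2, M4}, {M3}.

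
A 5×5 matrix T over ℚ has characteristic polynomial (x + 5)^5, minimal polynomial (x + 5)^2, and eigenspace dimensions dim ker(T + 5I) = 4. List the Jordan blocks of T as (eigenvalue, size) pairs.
Jordan blocks: (-5, 2), (-5, 1), (-5, 1), (-5, 1)

λ = -5: algebraic multiplicity 5 (exponent in χ_T), largest block size 2 (exponent in m_T), 4 blocks (geometric multiplicity). These force block sizes [2, 1, 1, 1].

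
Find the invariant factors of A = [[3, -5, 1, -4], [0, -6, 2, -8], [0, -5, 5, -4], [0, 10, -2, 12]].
The Jordan structure of A has elementary divisors (x - 3)^2, (x - 4), (x - 4). Arranging the block sizes at each eigenvalue in decreasing order and taking row products gives the invariant factors.

Invariant factors (smallest first, each dividing the next): x - 4, (x - 4)(x - 3)^2.

Check: the last factor (x - 4)(x - 3)^2 is the minimal polynomial, and the product (x - 4)^2(x - 3)^2 is the characteristic polynomial.

x - 4, (x - 4)(x - 3)^2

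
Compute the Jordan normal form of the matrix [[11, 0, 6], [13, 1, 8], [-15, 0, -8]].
J = [[1, 1, 0], [0, 1, 0], [0, 0, 2]]

The characteristic polynomial is det(xI - A) = (x - 2)(x - 1)^2, so the eigenvalues are 1 (algebraic multiplicity 2), 2 (algebraic multiplicity 1).

For λ = 1: rank(A - I) = 2, rank((A - I)^2) = 1. The eigenspace has dimension 3 - 2 = 1, so there is 1 Jordan block; the rank sequence gives block sizes [2].

For λ = 2: algebraic multiplicity 1 gives one 1×1 block.

Assembling the blocks gives the Jordan form J above.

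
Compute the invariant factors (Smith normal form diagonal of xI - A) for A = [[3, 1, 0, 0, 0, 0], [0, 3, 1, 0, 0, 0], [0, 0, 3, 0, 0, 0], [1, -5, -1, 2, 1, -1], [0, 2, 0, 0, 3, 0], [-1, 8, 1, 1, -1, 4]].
x - 3, (x - 3)^2, (x - 3)^3

The Jordan structure of A has elementary divisors (x - 3)^3, (x - 3)^2, (x - 3). Arranging the block sizes at each eigenvalue in decreasing order and taking row products gives the invariant factors.

Invariant factors (smallest first, each dividing the next): x - 3, (x - 3)^2, (x - 3)^3.

Check: the last factor (x - 3)^3 is the minimal polynomial, and the product (x - 3)^6 is the characteristic polynomial.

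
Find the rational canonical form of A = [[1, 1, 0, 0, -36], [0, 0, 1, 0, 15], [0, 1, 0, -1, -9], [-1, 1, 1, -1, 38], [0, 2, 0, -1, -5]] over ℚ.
R = [[0, 0, 0, 0, -8], [1, 0, 0, 0, -22], [0, 1, 0, 0, -17], [0, 0, 1, 0, -7], [0, 0, 0, 1, -5]]

The invariant factors of A (the non-unit diagonal entries of the Smith normal form of xI - A over ℚ[x]) are (x + 1)(x + 4)(x^3 + 3x + 2), each dividing the next. The characteristic polynomial is their product, (x + 1)(x + 4)(x^3 + 3x + 2).

The rational canonical form is the block-diagonal matrix of companion matrices C(f_i):
R = [[0, 0, 0, 0, -8], [1, 0, 0, 0, -22], [0, 1, 0, 0, -17], [0, 0, 1, 0, -7], [0, 0, 0, 1, -5]].

Note the characteristic polynomial does not split into linear factors over ℚ, so A has no Jordan form over ℚ; the rational canonical form exists over any field.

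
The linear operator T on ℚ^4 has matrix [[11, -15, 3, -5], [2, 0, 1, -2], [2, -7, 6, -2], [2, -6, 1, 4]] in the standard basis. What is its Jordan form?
The characteristic polynomial is det(xI - A) = (x - 6)(x - 5)^3, so the eigenvalues are 5 (algebraic multiplicity 3), 6 (algebraic multiplicity 1).

For λ = 5: rank(A - 5I) = 3, rank((A - 5I)^2) = 2, rank((A - 5I)^3) = 1. The eigenspace has dimension 4 - 3 = 1, so there is 1 Jordan block; the rank sequence gives block sizes [3].

For λ = 6: algebraic multiplicity 1 gives one 1×1 block.

Assembling the blocks gives the Jordan form J above.

J = [[5, 1, 0, 0], [0, 5, 1, 0], [0, 0, 5, 0], [0, 0, 0, 6]]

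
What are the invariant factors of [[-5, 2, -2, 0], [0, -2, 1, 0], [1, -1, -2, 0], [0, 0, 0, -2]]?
The Jordan structure of A has elementary divisors (x + 3)^3, (x + 2). Arranging the block sizes at each eigenvalue in decreasing order and taking row products gives the invariant factors.

Invariant factors (smallest first, each dividing the next): (x + 2)(x + 3)^3.

Check: the last factor (x + 2)(x + 3)^3 is the minimal polynomial, and the product (x + 2)(x + 3)^3 is the characteristic polynomial.

(x + 2)(x + 3)^3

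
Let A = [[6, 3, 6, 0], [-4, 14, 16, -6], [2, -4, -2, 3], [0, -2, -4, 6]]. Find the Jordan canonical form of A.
J = [[6, 1, 0, 0], [0, 6, 0, 0], [0, 0, 6, 1], [0, 0, 0, 6]]

The characteristic polynomial is det(xI - A) = (x - 6)^4, so the eigenvalues are 6 (algebraic multiplicity 4).

For λ = 6: rank(A - 6I) = 2, rank((A - 6I)^2) = 0. The eigenspace has dimension 4 - 2 = 2, so there are 2 Jordan blocks; the rank sequence gives block sizes [2, 2].

Assembling the blocks gives the Jordan form J above.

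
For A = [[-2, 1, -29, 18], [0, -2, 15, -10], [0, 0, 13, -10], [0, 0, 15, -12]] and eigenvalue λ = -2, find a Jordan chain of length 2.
We seek v_1 ∈ ker((A + 2I)^2) \ ker(A + 2I), then set v_{i+1} = (A + 2I) v_i.

One such chain is v_1 = [[1, 1, 0, 0]]^T, v_2 = [[1, 0, 0, 0]]^T. Check: (A + 2I) v_2 = [[0, 0, 0, 0]]^T = 0.

v_1 = [[1, 1, 0, 0]]^T, v_2 = [[1, 0, 0, 0]]^T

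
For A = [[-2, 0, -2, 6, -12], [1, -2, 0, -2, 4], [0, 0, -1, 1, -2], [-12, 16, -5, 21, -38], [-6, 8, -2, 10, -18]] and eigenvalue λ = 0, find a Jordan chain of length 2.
We seek v_1 ∈ ker(A^2) \ ker(A), then set v_{i+1} = A v_i.

One such chain is v_1 = [[2, 0, 0, 5, 2]]^T, v_2 = [[2, 0, 1, 5, 2]]^T. Check: A v_2 = [[0, 0, 0, 0, 0]]^T = 0.

v_1 = [[2, 0, 0, 5, 2]]^T, v_2 = [[2, 0, 1, 5, 2]]^T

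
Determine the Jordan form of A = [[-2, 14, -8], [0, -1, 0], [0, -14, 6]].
J = [[-2, 0, 0], [0, -1, 0], [0, 0, 6]]

The characteristic polynomial is det(xI - A) = (x - 6)(x + 1)(x + 2), so the eigenvalues are -2 (algebraic multiplicity 1), -1 (algebraic multiplicity 1), 6 (algebraic multiplicity 1).

For λ = -2: algebraic multiplicity 1 gives one 1×1 block.

For λ = -1: algebraic multiplicity 1 gives one 1×1 block.

For λ = 6: algebraic multiplicity 1 gives one 1×1 block.

Assembling the blocks gives the Jordan form J above.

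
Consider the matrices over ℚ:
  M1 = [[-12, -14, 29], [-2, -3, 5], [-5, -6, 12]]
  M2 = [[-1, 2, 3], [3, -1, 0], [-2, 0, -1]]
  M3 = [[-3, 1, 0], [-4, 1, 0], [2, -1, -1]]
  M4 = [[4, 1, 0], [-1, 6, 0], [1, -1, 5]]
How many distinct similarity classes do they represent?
3 classes: {M1, M2}, {M3}, {M4}

Characteristic polynomials: χ_{M1} = (x + 1)^3, χ_{M2} = (x + 1)^3, χ_{M3} = (x + 1)^3, χ_{M4} = (x - 5)^3.

{M1, M2}: invariant factors (x + 1)^3.

{M3}: invariant factors x + 1, (x + 1)^2.

{M4}: invariant factors x - 5, (x - 5)^2.

Matrices are similar if and only if their invariant-factor lists agree; the partition into similarity classes is {M1, M2}, {M3}, {M4}.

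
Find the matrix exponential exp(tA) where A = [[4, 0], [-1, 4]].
A has Jordan form J = [[4, 1], [0, 4]] with A = PJP^{-1}, so e^{tA} = P e^{tJ} P^{-1}.

For a Jordan block J_k(λ), e^{tJ_k(λ)} = e^{λt} · (I + tN + t^2 N^2/2! + ... + t^{k-1} N^{k-1}/(k-1)!) where N is the nilpotent superdiagonal part.

Assembling the blocks and conjugating back gives the entries of e^{tA} as shown above.

e^{tA} = [[e^{4*t}, 0], [-t*e^{4*t}, e^{4*t}]]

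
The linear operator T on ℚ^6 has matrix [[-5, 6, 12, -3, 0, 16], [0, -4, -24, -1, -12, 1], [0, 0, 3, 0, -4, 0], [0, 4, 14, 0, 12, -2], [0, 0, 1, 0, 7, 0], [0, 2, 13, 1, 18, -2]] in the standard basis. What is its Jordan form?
J = [[-5, 0, 0, 0, 0, 0], [0, -2, 1, 0, 0, 0], [0, 0, -2, 1, 0, 0], [0, 0, 0, -2, 0, 0], [0, 0, 0, 0, 5, 1], [0, 0, 0, 0, 0, 5]]

The characteristic polynomial is det(xI - A) = (x - 5)^2(x + 2)^3(x + 5), so the eigenvalues are -5 (algebraic multiplicity 1), -2 (algebraic multiplicity 3), 5 (algebraic multiplicity 2).

For λ = -5: algebraic multiplicity 1 gives one 1×1 block.

For λ = -2: rank(A + 2I) = 5, rank((A + 2I)^2) = 4, rank((A + 2I)^3) = 3. The eigenspace has dimension 6 - 5 = 1, so there is 1 Jordan block; the rank sequence gives block sizes [3].

For λ = 5: rank(A - 5I) = 5, rank((A - 5I)^2) = 4. The eigenspace has dimension 6 - 5 = 1, so there is 1 Jordan block; the rank sequence gives block sizes [2].

Assembling the blocks gives the Jordan form J above.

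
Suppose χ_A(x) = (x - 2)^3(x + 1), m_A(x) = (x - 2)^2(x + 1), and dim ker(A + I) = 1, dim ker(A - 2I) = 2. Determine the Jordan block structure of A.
Jordan blocks: (-1, 1), (2, 2), (2, 1)

λ = -1: algebraic multiplicity 1 (exponent in χ_A), largest block size 1 (exponent in m_A), 1 block (geometric multiplicity). This forces block sizes [1].
λ = 2: algebraic multiplicity 3 (exponent in χ_A), largest block size 2 (exponent in m_A), 2 blocks (geometric multiplicity). These force block sizes [2, 1].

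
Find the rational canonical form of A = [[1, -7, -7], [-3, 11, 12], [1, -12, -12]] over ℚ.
R = [[0, 0, 5], [1, 0, 3], [0, 1, 0]]

The invariant factors of A (the non-unit diagonal entries of the Smith normal form of xI - A over ℚ[x]) are x^3 - 3x - 5, each dividing the next. The characteristic polynomial is their product, x^3 - 3x - 5.

The rational canonical form is the block-diagonal matrix of companion matrices C(f_i):
R = [[0, 0, 5], [1, 0, 3], [0, 1, 0]].

Note the characteristic polynomial does not split into linear factors over ℚ, so A has no Jordan form over ℚ; the rational canonical form exists over any field.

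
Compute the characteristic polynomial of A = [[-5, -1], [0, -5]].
xI - A = [[x + 5, 1], [0, x + 5]].

Expanding det(xI - A) along the first row:
det(xI - A) = + (x + 5)·det([[x + 5]]) - (1)·det([[0]]).

Evaluating gives χ_A(x) = x^2 + 10x + 25 = (x + 5)^2.

χ_A(x) = (x + 5)^2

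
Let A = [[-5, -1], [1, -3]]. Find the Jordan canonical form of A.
J = [[-4, 1], [0, -4]]

The characteristic polynomial is det(xI - A) = (x + 4)^2, so the eigenvalues are -4 (algebraic multiplicity 2).

For λ = -4: rank(A + 4I) = 1, rank((A + 4I)^2) = 0. The eigenspace has dimension 2 - 1 = 1, so there is 1 Jordan block; the rank sequence gives block sizes [2].

Assembling the blocks gives the Jordan form J above.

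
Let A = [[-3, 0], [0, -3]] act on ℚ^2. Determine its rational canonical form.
The invariant factors of A (the non-unit diagonal entries of the Smith normal form of xI - A over ℚ[x]) are x + 3, x + 3, each dividing the next. The characteristic polynomial is their product, (x + 3)^2.

The rational canonical form is the block-diagonal matrix of companion matrices C(f_i):
R = [[-3, 0], [0, -3]].

R = [[-3, 0], [0, -3]]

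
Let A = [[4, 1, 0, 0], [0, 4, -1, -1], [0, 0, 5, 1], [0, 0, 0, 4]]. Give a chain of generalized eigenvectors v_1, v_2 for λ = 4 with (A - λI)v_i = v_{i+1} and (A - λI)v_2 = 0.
v_1 = [[2, 1, -1, 1]]^T, v_2 = [[1, 0, 0, 0]]^T

We seek v_1 ∈ ker((A - 4I)^2) \ ker(A - 4I), then set v_{i+1} = (A - 4I) v_i.

One such chain is v_1 = [[2, 1, -1, 1]]^T, v_2 = [[1, 0, 0, 0]]^T. Check: (A - 4I) v_2 = [[0, 0, 0, 0]]^T = 0.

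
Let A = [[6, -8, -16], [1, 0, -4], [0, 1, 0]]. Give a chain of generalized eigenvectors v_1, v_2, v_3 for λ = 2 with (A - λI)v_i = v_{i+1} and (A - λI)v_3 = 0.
We seek v_1 ∈ ker((A - 2I)^3) \ ker((A - 2I)^2), then set v_{i+1} = (A - 2I) v_i.

One such chain is v_1 = [[1, 0, 0]]^T, v_2 = [[4, 1, 0]]^T, v_3 = [[8, 2, 1]]^T. Check: (A - 2I) v_3 = [[0, 0, 0]]^T = 0.

v_1 = [[1, 0, 0]]^T, v_2 = [[4, 1, 0]]^T, v_3 = [[8, 2, 1]]^T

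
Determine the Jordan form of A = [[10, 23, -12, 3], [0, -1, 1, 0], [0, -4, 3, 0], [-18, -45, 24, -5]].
The characteristic polynomial is det(xI - A) = (x - 4)(x - 1)^3, so the eigenvalues are 1 (algebraic multiplicity 3), 4 (algebraic multiplicity 1).

For λ = 1: rank(A - I) = 3, rank((A - I)^2) = 2, rank((A - I)^3) = 1. The eigenspace has dimension 4 - 3 = 1, so there is 1 Jordan block; the rank sequence gives block sizes [3].

For λ = 4: algebraic multiplicity 1 gives one 1×1 block.

Assembling the blocks gives the Jordan form J above.

J = [[1, 1, 0, 0], [0, 1, 1, 0], [0, 0, 1, 0], [0, 0, 0, 4]]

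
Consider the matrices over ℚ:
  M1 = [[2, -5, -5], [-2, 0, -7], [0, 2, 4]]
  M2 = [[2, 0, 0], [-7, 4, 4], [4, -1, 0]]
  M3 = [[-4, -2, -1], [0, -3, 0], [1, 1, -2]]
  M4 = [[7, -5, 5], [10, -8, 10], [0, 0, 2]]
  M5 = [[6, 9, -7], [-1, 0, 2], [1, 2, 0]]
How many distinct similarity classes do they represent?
Characteristic polynomials: χ_{M1} = (x - 2)^3, χ_{M2} = (x - 2)^3, χ_{M3} = (x + 3)^3, χ_{M4} = (x - 2)^2(x + 3), χ_{M5} = (x - 2)^3.

{M1, M2, M5}: invariant factors (x - 2)^3.

{M3}: invariant factors (x + 3)^3.

{M4}: invariant factors x - 2, (x - 2)(x + 3).

Matrices are similar if and only if their invariant-factor lists agree; the partition into similarity classes is {M1, M2, M5}, {M3}, {M4}.

3 classes: {M1, M2, M5}, {M3}, {M4}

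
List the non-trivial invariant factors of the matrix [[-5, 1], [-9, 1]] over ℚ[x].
The Jordan structure of A has elementary divisors (x + 2)^2. Arranging the block sizes at each eigenvalue in decreasing order and taking row products gives the invariant factors.

Invariant factors (smallest first, each dividing the next): (x + 2)^2.

Check: the last factor (x + 2)^2 is the minimal polynomial, and the product (x + 2)^2 is the characteristic polynomial.

(x + 2)^2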